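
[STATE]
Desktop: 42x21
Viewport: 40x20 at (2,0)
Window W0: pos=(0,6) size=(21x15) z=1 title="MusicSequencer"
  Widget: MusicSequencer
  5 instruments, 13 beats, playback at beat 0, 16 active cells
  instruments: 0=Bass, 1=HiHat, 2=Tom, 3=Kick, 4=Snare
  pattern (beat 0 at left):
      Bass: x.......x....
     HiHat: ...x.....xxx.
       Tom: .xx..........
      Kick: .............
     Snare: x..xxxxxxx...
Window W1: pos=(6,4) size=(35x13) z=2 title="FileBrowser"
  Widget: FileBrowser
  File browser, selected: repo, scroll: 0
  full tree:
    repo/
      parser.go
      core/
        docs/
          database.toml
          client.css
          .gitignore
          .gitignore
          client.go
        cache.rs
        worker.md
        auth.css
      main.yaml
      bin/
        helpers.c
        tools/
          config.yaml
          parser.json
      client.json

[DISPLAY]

                                        
                                        
                                        
                                        
    ┏━━━━━━━━━━━━━━━━━━━━━━━━━━━━━━━━━┓ 
    ┃ FileBrowser                     ┃ 
━━━━┠─────────────────────────────────┨ 
Musi┃> [-] repo/                      ┃ 
────┃    parser.go                    ┃ 
    ┃    [+] core/                    ┃ 
 Bas┃    main.yaml                    ┃ 
HiHa┃    [+] bin/                     ┃ 
  To┃    client.json                  ┃ 
 Kic┃                                 ┃ 
Snar┃                                 ┃ 
    ┃                                 ┃ 
    ┗━━━━━━━━━━━━━━━━━━━━━━━━━━━━━━━━━┛ 
                  ┃                     
                  ┃                     
                  ┃                     


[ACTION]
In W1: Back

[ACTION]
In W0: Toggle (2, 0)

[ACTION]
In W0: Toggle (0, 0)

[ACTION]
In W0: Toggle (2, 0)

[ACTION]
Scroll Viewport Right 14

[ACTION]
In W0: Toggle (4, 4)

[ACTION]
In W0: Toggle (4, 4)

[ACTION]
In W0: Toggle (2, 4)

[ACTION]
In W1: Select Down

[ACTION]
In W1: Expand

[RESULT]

                                        
                                        
                                        
                                        
    ┏━━━━━━━━━━━━━━━━━━━━━━━━━━━━━━━━━┓ 
    ┃ FileBrowser                     ┃ 
━━━━┠─────────────────────────────────┨ 
Musi┃  [-] repo/                      ┃ 
────┃  > parser.go                    ┃ 
    ┃    [+] core/                    ┃ 
 Bas┃    main.yaml                    ┃ 
HiHa┃    [+] bin/                     ┃ 
  To┃    client.json                  ┃ 
 Kic┃                                 ┃ 
Snar┃                                 ┃ 
    ┃                                 ┃ 
    ┗━━━━━━━━━━━━━━━━━━━━━━━━━━━━━━━━━┛ 
                  ┃                     
                  ┃                     
                  ┃                     


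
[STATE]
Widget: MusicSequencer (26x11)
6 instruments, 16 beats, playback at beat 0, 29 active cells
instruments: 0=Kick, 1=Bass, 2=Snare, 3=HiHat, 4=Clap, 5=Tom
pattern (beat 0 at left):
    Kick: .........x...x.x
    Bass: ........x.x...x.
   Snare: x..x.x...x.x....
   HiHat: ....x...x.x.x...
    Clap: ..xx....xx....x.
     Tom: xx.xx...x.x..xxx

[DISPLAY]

      ▼123456789012345    
  Kick·········█···█·█    
  Bass········█·█···█·    
 Snare█··█·█···█·█····    
 HiHat····█···█·█·█···    
  Clap··██····██····█·    
   Tom██·██···█·█··███    
                          
                          
                          
                          


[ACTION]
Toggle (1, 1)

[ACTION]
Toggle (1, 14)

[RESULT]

      ▼123456789012345    
  Kick·········█···█·█    
  Bass·█······█·█·····    
 Snare█··█·█···█·█····    
 HiHat····█···█·█·█···    
  Clap··██····██····█·    
   Tom██·██···█·█··███    
                          
                          
                          
                          


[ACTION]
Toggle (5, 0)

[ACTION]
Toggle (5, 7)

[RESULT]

      ▼123456789012345    
  Kick·········█···█·█    
  Bass·█······█·█·····    
 Snare█··█·█···█·█····    
 HiHat····█···█·█·█···    
  Clap··██····██····█·    
   Tom·█·██··██·█··███    
                          
                          
                          
                          


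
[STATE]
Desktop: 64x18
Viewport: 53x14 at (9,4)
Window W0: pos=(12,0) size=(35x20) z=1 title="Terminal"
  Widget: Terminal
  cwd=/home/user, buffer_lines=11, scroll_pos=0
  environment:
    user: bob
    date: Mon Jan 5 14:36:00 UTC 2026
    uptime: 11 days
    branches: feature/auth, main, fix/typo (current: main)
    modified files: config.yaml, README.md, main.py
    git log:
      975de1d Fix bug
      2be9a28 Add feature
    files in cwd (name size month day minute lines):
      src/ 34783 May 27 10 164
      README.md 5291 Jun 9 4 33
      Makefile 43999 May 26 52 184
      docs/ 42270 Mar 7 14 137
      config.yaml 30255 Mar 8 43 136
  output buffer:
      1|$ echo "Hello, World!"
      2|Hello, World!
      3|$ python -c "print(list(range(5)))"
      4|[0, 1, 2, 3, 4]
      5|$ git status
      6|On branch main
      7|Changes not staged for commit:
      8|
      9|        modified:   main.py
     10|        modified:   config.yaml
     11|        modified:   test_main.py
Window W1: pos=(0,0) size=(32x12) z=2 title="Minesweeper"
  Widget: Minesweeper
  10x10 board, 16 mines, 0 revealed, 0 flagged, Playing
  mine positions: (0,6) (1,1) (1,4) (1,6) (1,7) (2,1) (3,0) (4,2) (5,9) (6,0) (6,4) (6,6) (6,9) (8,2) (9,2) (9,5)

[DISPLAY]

■■                    ┃              ┃               
■■                    ┃list(range(5))┃               
■■                    ┃              ┃               
■■                    ┃              ┃               
■■                    ┃              ┃               
■■                    ┃for commit:   ┃               
■■                    ┃              ┃               
━━━━━━━━━━━━━━━━━━━━━━┛ main.py      ┃               
   ┃        modified:   config.yaml  ┃               
   ┃        modified:   test_main.py ┃               
   ┃$ █                              ┃               
   ┃                                 ┃               
   ┃                                 ┃               
   ┃                                 ┃               


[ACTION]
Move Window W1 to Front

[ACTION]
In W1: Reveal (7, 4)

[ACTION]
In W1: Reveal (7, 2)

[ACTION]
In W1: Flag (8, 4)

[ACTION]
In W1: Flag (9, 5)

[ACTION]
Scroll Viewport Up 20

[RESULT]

━━━━━━━━━━━━━━━━━━━━━━┓━━━━━━━━━━━━━━┓               
eper                  ┃              ┃               
──────────────────────┨──────────────┨               
■■                    ┃d!"           ┃               
■■                    ┃              ┃               
■■                    ┃list(range(5))┃               
■■                    ┃              ┃               
■■                    ┃              ┃               
■■                    ┃              ┃               
■■                    ┃for commit:   ┃               
■■                    ┃              ┃               
━━━━━━━━━━━━━━━━━━━━━━┛ main.py      ┃               
   ┃        modified:   config.yaml  ┃               
   ┃        modified:   test_main.py ┃               


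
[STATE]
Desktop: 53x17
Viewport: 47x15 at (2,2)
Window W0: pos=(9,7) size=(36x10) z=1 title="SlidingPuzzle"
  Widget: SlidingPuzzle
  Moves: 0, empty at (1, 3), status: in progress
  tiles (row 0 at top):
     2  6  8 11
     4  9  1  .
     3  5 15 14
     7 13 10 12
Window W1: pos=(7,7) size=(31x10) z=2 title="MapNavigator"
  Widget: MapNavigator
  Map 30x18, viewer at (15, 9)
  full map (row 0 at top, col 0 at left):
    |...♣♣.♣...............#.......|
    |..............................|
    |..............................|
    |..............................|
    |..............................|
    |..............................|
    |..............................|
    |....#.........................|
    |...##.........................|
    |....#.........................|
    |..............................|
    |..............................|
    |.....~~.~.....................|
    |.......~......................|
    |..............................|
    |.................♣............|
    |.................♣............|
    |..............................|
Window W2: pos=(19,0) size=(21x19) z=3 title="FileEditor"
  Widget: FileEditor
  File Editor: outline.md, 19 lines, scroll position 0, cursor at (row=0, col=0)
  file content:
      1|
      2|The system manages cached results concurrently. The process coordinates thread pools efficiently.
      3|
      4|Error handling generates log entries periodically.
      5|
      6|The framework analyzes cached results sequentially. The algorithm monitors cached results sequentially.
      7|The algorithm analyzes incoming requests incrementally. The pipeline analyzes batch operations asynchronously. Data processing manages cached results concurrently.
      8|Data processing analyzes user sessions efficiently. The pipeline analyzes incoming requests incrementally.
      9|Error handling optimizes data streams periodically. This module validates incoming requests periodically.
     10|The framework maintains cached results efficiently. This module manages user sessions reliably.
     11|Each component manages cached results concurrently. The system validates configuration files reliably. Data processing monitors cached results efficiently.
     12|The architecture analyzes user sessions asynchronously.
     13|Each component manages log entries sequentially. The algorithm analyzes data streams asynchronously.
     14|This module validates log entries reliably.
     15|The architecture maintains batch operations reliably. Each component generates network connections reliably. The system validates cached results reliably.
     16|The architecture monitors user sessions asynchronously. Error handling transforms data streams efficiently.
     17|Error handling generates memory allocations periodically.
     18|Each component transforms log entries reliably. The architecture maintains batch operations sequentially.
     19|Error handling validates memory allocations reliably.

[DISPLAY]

                 ┠───────────────────┨         
                 ┃█                 ▲┃         
                 ┃The system manages█┃         
                 ┃                  ░┃         
                 ┃Error handling gen░┃         
     ┏━━━━━━━━━━━┃                  ░┃━━━━┓    
     ┃ MapNavigat┃The framework anal░┃    ┃    
     ┠───────────┃The algorithm anal░┃────┨    
     ┃...........┃Data processing an░┃    ┃    
     ┃...#.......┃Error handling opt░┃    ┃    
     ┃..##.......┃The framework main░┃    ┃    
     ┃...#.......┃Each component man░┃    ┃    
     ┃...........┃The architecture a░┃    ┃    
     ┃...........┃Each component man░┃    ┃    
     ┗━━━━━━━━━━━┃This module valida░┃━━━━┛    


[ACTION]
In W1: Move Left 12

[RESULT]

                 ┠───────────────────┨         
                 ┃█                 ▲┃         
                 ┃The system manages█┃         
                 ┃                  ░┃         
                 ┃Error handling gen░┃         
     ┏━━━━━━━━━━━┃                  ░┃━━━━┓    
     ┃ MapNavigat┃The framework anal░┃    ┃    
     ┠───────────┃The algorithm anal░┃────┨    
     ┃           ┃Data processing an░┃    ┃    
     ┃           ┃Error handling opt░┃    ┃    
     ┃           ┃The framework main░┃    ┃    
     ┃           ┃Each component man░┃    ┃    
     ┃           ┃The architecture a░┃    ┃    
     ┃           ┃Each component man░┃    ┃    
     ┗━━━━━━━━━━━┃This module valida░┃━━━━┛    


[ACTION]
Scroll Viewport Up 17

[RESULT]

                 ┏━━━━━━━━━━━━━━━━━━━┓         
                 ┃ FileEditor        ┃         
                 ┠───────────────────┨         
                 ┃█                 ▲┃         
                 ┃The system manages█┃         
                 ┃                  ░┃         
                 ┃Error handling gen░┃         
     ┏━━━━━━━━━━━┃                  ░┃━━━━┓    
     ┃ MapNavigat┃The framework anal░┃    ┃    
     ┠───────────┃The algorithm anal░┃────┨    
     ┃           ┃Data processing an░┃    ┃    
     ┃           ┃Error handling opt░┃    ┃    
     ┃           ┃The framework main░┃    ┃    
     ┃           ┃Each component man░┃    ┃    
     ┃           ┃The architecture a░┃    ┃    


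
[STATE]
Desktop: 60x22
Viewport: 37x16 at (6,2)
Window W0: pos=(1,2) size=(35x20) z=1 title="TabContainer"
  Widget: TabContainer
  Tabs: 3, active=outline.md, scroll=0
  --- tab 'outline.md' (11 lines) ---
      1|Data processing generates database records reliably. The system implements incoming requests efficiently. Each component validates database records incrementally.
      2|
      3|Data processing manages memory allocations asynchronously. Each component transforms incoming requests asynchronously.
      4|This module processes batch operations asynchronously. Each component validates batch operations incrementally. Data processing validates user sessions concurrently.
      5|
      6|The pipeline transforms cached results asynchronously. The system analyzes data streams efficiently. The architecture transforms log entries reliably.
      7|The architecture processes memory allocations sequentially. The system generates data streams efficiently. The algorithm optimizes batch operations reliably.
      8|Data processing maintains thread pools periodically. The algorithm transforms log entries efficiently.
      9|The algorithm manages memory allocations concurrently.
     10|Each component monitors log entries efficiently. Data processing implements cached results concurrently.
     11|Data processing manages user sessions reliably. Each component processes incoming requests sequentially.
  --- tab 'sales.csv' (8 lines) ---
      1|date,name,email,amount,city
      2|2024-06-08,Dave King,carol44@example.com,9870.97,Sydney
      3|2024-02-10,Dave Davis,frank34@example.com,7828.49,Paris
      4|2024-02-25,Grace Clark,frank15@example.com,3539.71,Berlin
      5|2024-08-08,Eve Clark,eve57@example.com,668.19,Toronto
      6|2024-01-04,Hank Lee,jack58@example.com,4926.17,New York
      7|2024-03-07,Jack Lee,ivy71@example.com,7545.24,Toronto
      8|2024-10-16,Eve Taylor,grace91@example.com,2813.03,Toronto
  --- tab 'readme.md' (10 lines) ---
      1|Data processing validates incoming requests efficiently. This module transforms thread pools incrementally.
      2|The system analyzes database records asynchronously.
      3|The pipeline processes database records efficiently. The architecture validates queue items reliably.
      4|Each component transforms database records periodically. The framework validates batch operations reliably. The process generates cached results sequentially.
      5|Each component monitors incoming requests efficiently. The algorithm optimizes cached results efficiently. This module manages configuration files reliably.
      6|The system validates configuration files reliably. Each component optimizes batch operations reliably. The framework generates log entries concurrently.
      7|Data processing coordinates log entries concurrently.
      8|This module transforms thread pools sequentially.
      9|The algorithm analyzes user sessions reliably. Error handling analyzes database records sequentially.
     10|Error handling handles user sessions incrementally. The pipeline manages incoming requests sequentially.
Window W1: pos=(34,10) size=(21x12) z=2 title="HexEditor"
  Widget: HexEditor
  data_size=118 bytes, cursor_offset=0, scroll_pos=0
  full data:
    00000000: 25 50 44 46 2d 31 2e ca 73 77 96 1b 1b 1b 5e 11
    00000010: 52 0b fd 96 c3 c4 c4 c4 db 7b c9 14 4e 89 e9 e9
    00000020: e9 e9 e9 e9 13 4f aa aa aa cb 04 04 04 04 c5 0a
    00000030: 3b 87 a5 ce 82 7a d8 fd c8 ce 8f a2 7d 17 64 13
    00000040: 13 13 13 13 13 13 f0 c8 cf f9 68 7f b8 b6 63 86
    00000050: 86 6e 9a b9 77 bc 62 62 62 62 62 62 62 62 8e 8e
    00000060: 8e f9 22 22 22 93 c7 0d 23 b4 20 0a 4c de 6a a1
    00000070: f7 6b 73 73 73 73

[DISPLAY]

━━━━━━━━━━━━━━━━━━━━━━━━━━━━━┓       
Container                    ┃       
─────────────────────────────┨       
line.md]│ sales.csv │ readme.┃       
─────────────────────────────┃       
 processing generates databas┃       
                             ┃       
 processing manages memory al┃       
 module processes batch oper┏━━━━━━━━
                            ┃ HexEdit
pipeline transforms cached r┠────────
architecture processes memor┃00000000
 processing maintains thread┃00000010
algorithm manages memory all┃00000020
 component monitors log entr┃00000030
 processing manages user ses┃00000040


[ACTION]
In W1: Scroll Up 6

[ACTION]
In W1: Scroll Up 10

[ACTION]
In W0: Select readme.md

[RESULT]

━━━━━━━━━━━━━━━━━━━━━━━━━━━━━┓       
Container                    ┃       
─────────────────────────────┨       
line.md │ sales.csv │[readme.┃       
─────────────────────────────┃       
 processing validates incomin┃       
system analyzes database reco┃       
pipeline processes database r┃       
 component transforms databa┏━━━━━━━━
 component monitors incoming┃ HexEdit
system validates configurati┠────────
 processing coordinates log ┃00000000
 module transforms thread po┃00000010
algorithm analyzes user sess┃00000020
r handling handles user sess┃00000030
                            ┃00000040


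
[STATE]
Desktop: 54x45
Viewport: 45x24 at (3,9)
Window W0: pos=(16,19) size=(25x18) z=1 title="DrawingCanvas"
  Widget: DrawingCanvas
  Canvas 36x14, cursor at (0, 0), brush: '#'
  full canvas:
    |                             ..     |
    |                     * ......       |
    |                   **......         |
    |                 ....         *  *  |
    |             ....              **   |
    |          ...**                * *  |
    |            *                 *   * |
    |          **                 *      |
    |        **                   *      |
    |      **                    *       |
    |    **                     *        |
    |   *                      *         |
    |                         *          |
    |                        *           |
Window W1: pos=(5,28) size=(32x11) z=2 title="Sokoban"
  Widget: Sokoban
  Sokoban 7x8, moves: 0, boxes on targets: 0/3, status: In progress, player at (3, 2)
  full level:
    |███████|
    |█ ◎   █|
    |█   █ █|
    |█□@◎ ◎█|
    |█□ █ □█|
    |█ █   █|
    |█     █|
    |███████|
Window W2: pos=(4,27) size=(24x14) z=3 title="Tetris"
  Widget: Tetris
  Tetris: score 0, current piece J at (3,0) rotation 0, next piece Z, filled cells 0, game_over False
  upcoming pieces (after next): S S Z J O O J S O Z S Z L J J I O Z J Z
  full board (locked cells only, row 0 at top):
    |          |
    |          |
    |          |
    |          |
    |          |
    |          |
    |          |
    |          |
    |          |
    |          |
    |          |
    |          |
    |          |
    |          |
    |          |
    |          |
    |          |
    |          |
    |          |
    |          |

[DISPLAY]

                                             
                                             
                                             
                                             
                                             
                                             
                                             
                                             
                                             
                                             
             ┏━━━━━━━━━━━━━━━━━━━━━━━┓       
             ┃ DrawingCanvas         ┃       
             ┠───────────────────────┨       
             ┃+                      ┃       
             ┃                     * ┃       
             ┃                   **..┃       
             ┃                 ....  ┃       
             ┃             ....      ┃       
 ┏━━━━━━━━━━━━━━━━━━━━━━┓..**        ┃       
 ┃ Tetris               ┃━━━━━━━━┓   ┃       
 ┠──────────────────────┨        ┃   ┃       
 ┃          │Next:      ┃────────┨   ┃       
 ┃          │▓▓         ┃        ┃   ┃       
 ┃          │ ▓▓        ┃        ┃   ┃       


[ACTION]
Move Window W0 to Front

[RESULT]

                                             
                                             
                                             
                                             
                                             
                                             
                                             
                                             
                                             
                                             
             ┏━━━━━━━━━━━━━━━━━━━━━━━┓       
             ┃ DrawingCanvas         ┃       
             ┠───────────────────────┨       
             ┃+                      ┃       
             ┃                     * ┃       
             ┃                   **..┃       
             ┃                 ....  ┃       
             ┃             ....      ┃       
 ┏━━━━━━━━━━━┃          ...**        ┃       
 ┃ Tetris    ┃            *          ┃       
 ┠───────────┃          **           ┃       
 ┃          │┃        **             ┃       
 ┃          │┃      **               ┃       
 ┃          │┃    **                 ┃       


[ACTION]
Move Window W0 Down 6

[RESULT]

                                             
                                             
                                             
                                             
                                             
                                             
                                             
                                             
                                             
                                             
                                             
                                             
                                             
                                             
                                             
                                             
             ┏━━━━━━━━━━━━━━━━━━━━━━━┓       
             ┃ DrawingCanvas         ┃       
 ┏━━━━━━━━━━━┠───────────────────────┨       
 ┃ Tetris    ┃+                      ┃       
 ┠───────────┃                     * ┃       
 ┃          │┃                   **..┃       
 ┃          │┃                 ....  ┃       
 ┃          │┃             ....      ┃       


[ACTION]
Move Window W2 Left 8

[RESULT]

                                             
                                             
                                             
                                             
                                             
                                             
                                             
                                             
                                             
                                             
                                             
                                             
                                             
                                             
                                             
                                             
             ┏━━━━━━━━━━━━━━━━━━━━━━━┓       
             ┃ DrawingCanvas         ┃       
━━━━━━━━━━━━━┠───────────────────────┨       
etris        ┃+                      ┃       
─────────────┃                     * ┃       
        │Next┃                   **..┃       
        │▓▓  ┃                 ....  ┃       
        │ ▓▓ ┃             ....      ┃       


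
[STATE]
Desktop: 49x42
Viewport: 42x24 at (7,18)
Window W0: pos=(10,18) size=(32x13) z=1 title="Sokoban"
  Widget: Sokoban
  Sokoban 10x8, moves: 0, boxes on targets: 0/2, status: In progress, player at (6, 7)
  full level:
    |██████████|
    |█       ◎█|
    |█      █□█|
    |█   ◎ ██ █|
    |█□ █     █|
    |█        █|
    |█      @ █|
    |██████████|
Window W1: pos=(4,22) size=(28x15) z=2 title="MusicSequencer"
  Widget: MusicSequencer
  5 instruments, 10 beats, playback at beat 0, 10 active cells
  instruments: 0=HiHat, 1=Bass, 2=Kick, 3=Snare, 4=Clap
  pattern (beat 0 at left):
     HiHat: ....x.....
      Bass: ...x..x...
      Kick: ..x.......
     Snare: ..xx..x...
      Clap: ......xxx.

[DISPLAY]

   ┏━━━━━━━━━━━━━━━━━━━━━━━━━━━━━━┓       
   ┃ Sokoban                      ┃       
   ┠──────────────────────────────┨       
   ┃██████████                    ┃       
━━━━━━━━━━━━━━━━━━━━━━━━┓         ┃       
usicSequencer           ┃         ┃       
────────────────────────┨         ┃       
    ▼123456789          ┃         ┃       
iHat····█·····          ┃         ┃       
Bass···█··█···          ┃         ┃       
Kick··█·······          ┃         ┃       
nare··██··█···          ┃         ┃       
Clap······███·          ┃━━━━━━━━━┛       
                        ┃                 
                        ┃                 
                        ┃                 
                        ┃                 
                        ┃                 
━━━━━━━━━━━━━━━━━━━━━━━━┛                 
                                          
                                          
                                          
                                          
                                          


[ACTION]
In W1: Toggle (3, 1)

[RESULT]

   ┏━━━━━━━━━━━━━━━━━━━━━━━━━━━━━━┓       
   ┃ Sokoban                      ┃       
   ┠──────────────────────────────┨       
   ┃██████████                    ┃       
━━━━━━━━━━━━━━━━━━━━━━━━┓         ┃       
usicSequencer           ┃         ┃       
────────────────────────┨         ┃       
    ▼123456789          ┃         ┃       
iHat····█·····          ┃         ┃       
Bass···█··█···          ┃         ┃       
Kick··█·······          ┃         ┃       
nare·███··█···          ┃         ┃       
Clap······███·          ┃━━━━━━━━━┛       
                        ┃                 
                        ┃                 
                        ┃                 
                        ┃                 
                        ┃                 
━━━━━━━━━━━━━━━━━━━━━━━━┛                 
                                          
                                          
                                          
                                          
                                          


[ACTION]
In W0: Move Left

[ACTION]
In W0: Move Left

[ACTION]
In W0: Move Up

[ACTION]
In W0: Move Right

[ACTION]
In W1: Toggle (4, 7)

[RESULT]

   ┏━━━━━━━━━━━━━━━━━━━━━━━━━━━━━━┓       
   ┃ Sokoban                      ┃       
   ┠──────────────────────────────┨       
   ┃██████████                    ┃       
━━━━━━━━━━━━━━━━━━━━━━━━┓         ┃       
usicSequencer           ┃         ┃       
────────────────────────┨         ┃       
    ▼123456789          ┃         ┃       
iHat····█·····          ┃         ┃       
Bass···█··█···          ┃         ┃       
Kick··█·······          ┃         ┃       
nare·███··█···          ┃         ┃       
Clap······█·█·          ┃━━━━━━━━━┛       
                        ┃                 
                        ┃                 
                        ┃                 
                        ┃                 
                        ┃                 
━━━━━━━━━━━━━━━━━━━━━━━━┛                 
                                          
                                          
                                          
                                          
                                          


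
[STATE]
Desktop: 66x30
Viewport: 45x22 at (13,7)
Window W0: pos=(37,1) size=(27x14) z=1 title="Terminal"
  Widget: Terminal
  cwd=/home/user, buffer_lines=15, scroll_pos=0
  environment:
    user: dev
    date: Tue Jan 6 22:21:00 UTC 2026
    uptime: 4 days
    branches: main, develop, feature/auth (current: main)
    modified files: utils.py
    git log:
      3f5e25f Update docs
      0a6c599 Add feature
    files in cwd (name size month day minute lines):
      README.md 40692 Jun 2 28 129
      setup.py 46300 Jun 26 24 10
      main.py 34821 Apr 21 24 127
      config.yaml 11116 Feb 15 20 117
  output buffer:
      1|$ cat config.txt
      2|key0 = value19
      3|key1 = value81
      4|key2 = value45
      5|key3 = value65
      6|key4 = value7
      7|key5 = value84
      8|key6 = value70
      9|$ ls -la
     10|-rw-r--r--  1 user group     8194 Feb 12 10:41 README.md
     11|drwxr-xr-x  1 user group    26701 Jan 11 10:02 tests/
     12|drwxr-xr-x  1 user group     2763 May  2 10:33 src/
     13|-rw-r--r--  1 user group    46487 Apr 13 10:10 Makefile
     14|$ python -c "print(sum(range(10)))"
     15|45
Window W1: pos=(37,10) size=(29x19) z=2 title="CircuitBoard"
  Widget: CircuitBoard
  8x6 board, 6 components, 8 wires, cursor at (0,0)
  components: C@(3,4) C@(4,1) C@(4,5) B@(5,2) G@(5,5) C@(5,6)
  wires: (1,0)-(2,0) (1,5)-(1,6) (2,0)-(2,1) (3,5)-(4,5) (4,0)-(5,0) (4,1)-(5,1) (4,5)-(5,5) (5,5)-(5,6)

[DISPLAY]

                        ┃key2 = value45      
                        ┃key3 = value65      
                        ┃key4 = value7       
                        ┏━━━━━━━━━━━━━━━━━━━━
                        ┃ CircuitBoard       
                        ┠────────────────────
                        ┃   0 1 2 3 4 5 6 7  
                        ┃0  [.]              
                        ┃                    
                        ┃1   ·               
                        ┃    │               
                        ┃2   · ─ ·           
                        ┃                    
                        ┃3                   
                        ┃                    
                        ┃4   ·   C           
                        ┃    │   │           
                        ┃5   ·   ·   B       
                        ┃Cursor: (0,0)       
                        ┃                    
                        ┃                    
                        ┗━━━━━━━━━━━━━━━━━━━━


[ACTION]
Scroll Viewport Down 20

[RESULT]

                        ┃key3 = value65      
                        ┃key4 = value7       
                        ┏━━━━━━━━━━━━━━━━━━━━
                        ┃ CircuitBoard       
                        ┠────────────────────
                        ┃   0 1 2 3 4 5 6 7  
                        ┃0  [.]              
                        ┃                    
                        ┃1   ·               
                        ┃    │               
                        ┃2   · ─ ·           
                        ┃                    
                        ┃3                   
                        ┃                    
                        ┃4   ·   C           
                        ┃    │   │           
                        ┃5   ·   ·   B       
                        ┃Cursor: (0,0)       
                        ┃                    
                        ┃                    
                        ┗━━━━━━━━━━━━━━━━━━━━
                                             


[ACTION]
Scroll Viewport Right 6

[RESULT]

                  ┃key3 = value65           ┃
                  ┃key4 = value7            ┃
                  ┏━━━━━━━━━━━━━━━━━━━━━━━━━━
                  ┃ CircuitBoard             
                  ┠──────────────────────────
                  ┃   0 1 2 3 4 5 6 7        
                  ┃0  [.]                    
                  ┃                          
                  ┃1   ·                   · 
                  ┃    │                     
                  ┃2   · ─ ·                 
                  ┃                          
                  ┃3                   C   · 
                  ┃                        │ 
                  ┃4   ·   C               C 
                  ┃    │   │               │ 
                  ┃5   ·   ·   B           G 
                  ┃Cursor: (0,0)             
                  ┃                          
                  ┃                          
                  ┗━━━━━━━━━━━━━━━━━━━━━━━━━━
                                             


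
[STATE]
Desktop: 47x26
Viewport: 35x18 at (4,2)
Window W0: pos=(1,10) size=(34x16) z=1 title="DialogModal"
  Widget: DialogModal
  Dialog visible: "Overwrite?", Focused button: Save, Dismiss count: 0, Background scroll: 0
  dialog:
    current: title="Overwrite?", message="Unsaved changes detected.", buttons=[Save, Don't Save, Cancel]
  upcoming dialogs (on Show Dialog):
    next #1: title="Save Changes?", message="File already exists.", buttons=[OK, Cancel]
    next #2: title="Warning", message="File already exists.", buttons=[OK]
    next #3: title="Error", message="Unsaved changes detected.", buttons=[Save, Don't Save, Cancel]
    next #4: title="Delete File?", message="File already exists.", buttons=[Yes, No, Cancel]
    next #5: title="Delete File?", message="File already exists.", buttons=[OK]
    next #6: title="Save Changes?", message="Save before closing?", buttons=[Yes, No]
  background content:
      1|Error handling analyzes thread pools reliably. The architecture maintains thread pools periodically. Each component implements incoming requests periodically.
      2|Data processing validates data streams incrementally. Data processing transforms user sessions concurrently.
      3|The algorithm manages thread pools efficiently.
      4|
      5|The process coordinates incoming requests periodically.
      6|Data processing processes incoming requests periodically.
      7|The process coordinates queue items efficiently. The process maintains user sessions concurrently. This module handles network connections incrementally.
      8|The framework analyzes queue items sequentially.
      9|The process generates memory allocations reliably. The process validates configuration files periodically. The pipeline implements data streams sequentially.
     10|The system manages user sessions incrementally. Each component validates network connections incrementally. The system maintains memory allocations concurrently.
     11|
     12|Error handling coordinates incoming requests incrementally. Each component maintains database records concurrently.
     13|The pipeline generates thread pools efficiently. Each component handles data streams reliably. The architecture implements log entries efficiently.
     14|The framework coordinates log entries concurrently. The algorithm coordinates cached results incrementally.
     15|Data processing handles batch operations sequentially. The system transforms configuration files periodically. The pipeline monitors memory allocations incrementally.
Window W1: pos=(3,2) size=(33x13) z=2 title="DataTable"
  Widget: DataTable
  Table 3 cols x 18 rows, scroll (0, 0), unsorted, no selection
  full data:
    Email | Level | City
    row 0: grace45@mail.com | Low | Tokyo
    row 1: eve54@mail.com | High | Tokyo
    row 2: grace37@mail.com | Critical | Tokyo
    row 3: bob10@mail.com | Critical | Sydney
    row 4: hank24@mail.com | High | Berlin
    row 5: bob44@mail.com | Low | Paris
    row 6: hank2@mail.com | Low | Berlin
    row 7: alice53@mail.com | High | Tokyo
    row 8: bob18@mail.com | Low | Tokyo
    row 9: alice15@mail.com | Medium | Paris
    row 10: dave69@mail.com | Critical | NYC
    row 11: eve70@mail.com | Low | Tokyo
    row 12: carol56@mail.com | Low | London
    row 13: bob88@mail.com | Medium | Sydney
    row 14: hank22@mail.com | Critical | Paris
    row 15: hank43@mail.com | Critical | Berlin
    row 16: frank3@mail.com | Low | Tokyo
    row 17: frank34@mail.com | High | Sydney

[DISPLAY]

━━━━━━━━━━━━━━━━━━━━━━━━━━━━━━━┓   
 DataTable                     ┃   
───────────────────────────────┨   
Email           │Level   │City ┃   
────────────────┼────────┼─────┃   
grace45@mail.com│Low     │Tokyo┃   
eve54@mail.com  │High    │Tokyo┃   
grace37@mail.com│Critical│Tokyo┃   
bob10@mail.com  │Critical│Sydne┃   
hank24@mail.com │High    │Berli┃   
bob44@mail.com  │Low     │Paris┃   
hank2@mail.com  │Low     │Berli┃   
━━━━━━━━━━━━━━━━━━━━━━━━━━━━━━━┛   
e algorithm manages thread poo┃    
┌──────────────────────────┐  ┃    
│        Overwrite?        │ng┃    
│Unsaved changes detected. │mi┃    
│[Save]  Don't Save   Cance│it┃    


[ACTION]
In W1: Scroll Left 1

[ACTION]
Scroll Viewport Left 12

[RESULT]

   ┏━━━━━━━━━━━━━━━━━━━━━━━━━━━━━━━
   ┃ DataTable                     
   ┠───────────────────────────────
   ┃Email           │Level   │City 
   ┃────────────────┼────────┼─────
   ┃grace45@mail.com│Low     │Tokyo
   ┃eve54@mail.com  │High    │Tokyo
   ┃grace37@mail.com│Critical│Tokyo
 ┏━┃bob10@mail.com  │Critical│Sydne
 ┃ ┃hank24@mail.com │High    │Berli
 ┠─┃bob44@mail.com  │Low     │Paris
 ┃E┃hank2@mail.com  │Low     │Berli
 ┃D┗━━━━━━━━━━━━━━━━━━━━━━━━━━━━━━━
 ┃The algorithm manages thread poo┃
 ┃  ┌──────────────────────────┐  ┃
 ┃Th│        Overwrite?        │ng┃
 ┃Da│Unsaved changes detected. │mi┃
 ┃Th│[Save]  Don't Save   Cance│it┃


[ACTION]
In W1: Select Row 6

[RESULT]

   ┏━━━━━━━━━━━━━━━━━━━━━━━━━━━━━━━
   ┃ DataTable                     
   ┠───────────────────────────────
   ┃Email           │Level   │City 
   ┃────────────────┼────────┼─────
   ┃grace45@mail.com│Low     │Tokyo
   ┃eve54@mail.com  │High    │Tokyo
   ┃grace37@mail.com│Critical│Tokyo
 ┏━┃bob10@mail.com  │Critical│Sydne
 ┃ ┃hank24@mail.com │High    │Berli
 ┠─┃bob44@mail.com  │Low     │Paris
 ┃E┃>ank2@mail.com  │Low     │Berli
 ┃D┗━━━━━━━━━━━━━━━━━━━━━━━━━━━━━━━
 ┃The algorithm manages thread poo┃
 ┃  ┌──────────────────────────┐  ┃
 ┃Th│        Overwrite?        │ng┃
 ┃Da│Unsaved changes detected. │mi┃
 ┃Th│[Save]  Don't Save   Cance│it┃
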